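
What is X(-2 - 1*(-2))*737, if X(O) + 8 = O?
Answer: -5896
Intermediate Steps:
X(O) = -8 + O
X(-2 - 1*(-2))*737 = (-8 + (-2 - 1*(-2)))*737 = (-8 + (-2 + 2))*737 = (-8 + 0)*737 = -8*737 = -5896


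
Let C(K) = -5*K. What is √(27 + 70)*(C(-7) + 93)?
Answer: 128*√97 ≈ 1260.7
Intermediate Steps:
√(27 + 70)*(C(-7) + 93) = √(27 + 70)*(-5*(-7) + 93) = √97*(35 + 93) = √97*128 = 128*√97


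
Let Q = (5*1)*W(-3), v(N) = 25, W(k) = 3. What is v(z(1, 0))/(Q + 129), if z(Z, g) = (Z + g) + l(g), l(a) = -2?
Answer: 25/144 ≈ 0.17361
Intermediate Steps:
z(Z, g) = -2 + Z + g (z(Z, g) = (Z + g) - 2 = -2 + Z + g)
Q = 15 (Q = (5*1)*3 = 5*3 = 15)
v(z(1, 0))/(Q + 129) = 25/(15 + 129) = 25/144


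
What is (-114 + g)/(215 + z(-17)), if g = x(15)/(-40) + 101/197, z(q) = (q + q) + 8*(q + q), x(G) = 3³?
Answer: 899599/717080 ≈ 1.2545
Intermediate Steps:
x(G) = 27
z(q) = 18*q (z(q) = 2*q + 8*(2*q) = 2*q + 16*q = 18*q)
g = -1279/7880 (g = 27/(-40) + 101/197 = 27*(-1/40) + 101*(1/197) = -27/40 + 101/197 = -1279/7880 ≈ -0.16231)
(-114 + g)/(215 + z(-17)) = (-114 - 1279/7880)/(215 + 18*(-17)) = -899599/(7880*(215 - 306)) = -899599/7880/(-91) = -899599/7880*(-1/91) = 899599/717080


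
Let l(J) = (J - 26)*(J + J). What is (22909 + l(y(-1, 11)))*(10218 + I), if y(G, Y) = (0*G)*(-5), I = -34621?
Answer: -559048327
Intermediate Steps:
y(G, Y) = 0 (y(G, Y) = 0*(-5) = 0)
l(J) = 2*J*(-26 + J) (l(J) = (-26 + J)*(2*J) = 2*J*(-26 + J))
(22909 + l(y(-1, 11)))*(10218 + I) = (22909 + 2*0*(-26 + 0))*(10218 - 34621) = (22909 + 2*0*(-26))*(-24403) = (22909 + 0)*(-24403) = 22909*(-24403) = -559048327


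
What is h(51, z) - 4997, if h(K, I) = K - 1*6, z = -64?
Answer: -4952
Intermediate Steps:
h(K, I) = -6 + K (h(K, I) = K - 6 = -6 + K)
h(51, z) - 4997 = (-6 + 51) - 4997 = 45 - 4997 = -4952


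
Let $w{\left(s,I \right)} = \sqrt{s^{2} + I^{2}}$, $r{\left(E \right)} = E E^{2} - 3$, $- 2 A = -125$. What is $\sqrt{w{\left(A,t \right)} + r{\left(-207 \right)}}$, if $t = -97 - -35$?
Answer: $\frac{\sqrt{-35478984 + 2 \sqrt{31001}}}{2} \approx 2978.2 i$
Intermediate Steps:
$A = \frac{125}{2}$ ($A = \left(- \frac{1}{2}\right) \left(-125\right) = \frac{125}{2} \approx 62.5$)
$r{\left(E \right)} = -3 + E^{3}$ ($r{\left(E \right)} = E^{3} - 3 = -3 + E^{3}$)
$t = -62$ ($t = -97 + 35 = -62$)
$w{\left(s,I \right)} = \sqrt{I^{2} + s^{2}}$
$\sqrt{w{\left(A,t \right)} + r{\left(-207 \right)}} = \sqrt{\sqrt{\left(-62\right)^{2} + \left(\frac{125}{2}\right)^{2}} + \left(-3 + \left(-207\right)^{3}\right)} = \sqrt{\sqrt{3844 + \frac{15625}{4}} - 8869746} = \sqrt{\sqrt{\frac{31001}{4}} - 8869746} = \sqrt{\frac{\sqrt{31001}}{2} - 8869746} = \sqrt{-8869746 + \frac{\sqrt{31001}}{2}}$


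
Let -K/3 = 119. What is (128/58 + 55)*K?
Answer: -592263/29 ≈ -20423.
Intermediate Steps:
K = -357 (K = -3*119 = -357)
(128/58 + 55)*K = (128/58 + 55)*(-357) = (128*(1/58) + 55)*(-357) = (64/29 + 55)*(-357) = (1659/29)*(-357) = -592263/29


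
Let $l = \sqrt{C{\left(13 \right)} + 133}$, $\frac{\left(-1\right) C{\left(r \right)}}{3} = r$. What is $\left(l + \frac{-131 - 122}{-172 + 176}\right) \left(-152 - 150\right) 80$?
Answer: $1528120 - 24160 \sqrt{94} \approx 1.2939 \cdot 10^{6}$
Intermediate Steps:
$C{\left(r \right)} = - 3 r$
$l = \sqrt{94}$ ($l = \sqrt{\left(-3\right) 13 + 133} = \sqrt{-39 + 133} = \sqrt{94} \approx 9.6954$)
$\left(l + \frac{-131 - 122}{-172 + 176}\right) \left(-152 - 150\right) 80 = \left(\sqrt{94} + \frac{-131 - 122}{-172 + 176}\right) \left(-152 - 150\right) 80 = \left(\sqrt{94} - \frac{253}{4}\right) \left(-302\right) 80 = \left(- \frac{253}{4} + \sqrt{94}\right) \left(-302\right) 80 = \left(\frac{38203}{2} - 302 \sqrt{94}\right) 80 = 1528120 - 24160 \sqrt{94}$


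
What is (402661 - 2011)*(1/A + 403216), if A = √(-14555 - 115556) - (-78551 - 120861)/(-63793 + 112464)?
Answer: 9959636341837977536538360/61651064125699 - 189817251891330*I*√130111/61651064125699 ≈ 1.6155e+11 - 1110.6*I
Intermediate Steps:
A = 199412/48671 + I*√130111 (A = √(-130111) - (-199412)/48671 = I*√130111 - (-199412)/48671 = I*√130111 - 1*(-199412/48671) = I*√130111 + 199412/48671 = 199412/48671 + I*√130111 ≈ 4.0971 + 360.71*I)
(402661 - 2011)*(1/A + 403216) = (402661 - 2011)*(1/(199412/48671 + I*√130111) + 403216) = 400650*(403216 + 1/(199412/48671 + I*√130111)) = 161548490400 + 400650/(199412/48671 + I*√130111)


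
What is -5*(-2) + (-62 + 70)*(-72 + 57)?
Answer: -110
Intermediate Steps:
-5*(-2) + (-62 + 70)*(-72 + 57) = 10 + 8*(-15) = 10 - 120 = -110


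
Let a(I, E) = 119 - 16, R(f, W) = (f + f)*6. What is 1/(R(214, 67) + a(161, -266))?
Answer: 1/2671 ≈ 0.00037439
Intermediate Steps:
R(f, W) = 12*f (R(f, W) = (2*f)*6 = 12*f)
a(I, E) = 103
1/(R(214, 67) + a(161, -266)) = 1/(12*214 + 103) = 1/(2568 + 103) = 1/2671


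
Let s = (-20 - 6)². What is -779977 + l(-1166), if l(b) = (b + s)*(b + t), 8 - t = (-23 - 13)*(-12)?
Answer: -877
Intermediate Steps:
t = -424 (t = 8 - (-23 - 13)*(-12) = 8 - (-36)*(-12) = 8 - 1*432 = 8 - 432 = -424)
s = 676 (s = (-26)² = 676)
l(b) = (-424 + b)*(676 + b) (l(b) = (b + 676)*(b - 424) = (676 + b)*(-424 + b) = (-424 + b)*(676 + b))
-779977 + l(-1166) = -779977 + (-286624 + (-1166)² + 252*(-1166)) = -779977 + (-286624 + 1359556 - 293832) = -779977 + 779100 = -877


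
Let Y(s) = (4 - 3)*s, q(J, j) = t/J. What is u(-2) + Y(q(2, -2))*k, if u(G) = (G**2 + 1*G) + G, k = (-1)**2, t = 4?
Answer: 2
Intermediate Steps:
q(J, j) = 4/J
k = 1
Y(s) = s (Y(s) = 1*s = s)
u(G) = G**2 + 2*G (u(G) = (G**2 + G) + G = (G + G**2) + G = G**2 + 2*G)
u(-2) + Y(q(2, -2))*k = -2*(2 - 2) + (4/2)*1 = -2*0 + (4*(1/2))*1 = 0 + 2*1 = 0 + 2 = 2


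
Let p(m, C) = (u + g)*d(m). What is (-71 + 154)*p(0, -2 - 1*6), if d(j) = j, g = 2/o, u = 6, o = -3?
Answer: 0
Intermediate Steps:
g = -⅔ (g = 2/(-3) = 2*(-⅓) = -⅔ ≈ -0.66667)
p(m, C) = 16*m/3 (p(m, C) = (6 - ⅔)*m = 16*m/3)
(-71 + 154)*p(0, -2 - 1*6) = (-71 + 154)*((16/3)*0) = 83*0 = 0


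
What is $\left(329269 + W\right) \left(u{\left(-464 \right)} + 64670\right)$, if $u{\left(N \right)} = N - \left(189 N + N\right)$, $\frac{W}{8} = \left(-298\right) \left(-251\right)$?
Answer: $141342776998$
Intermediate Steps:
$W = 598384$ ($W = 8 \left(\left(-298\right) \left(-251\right)\right) = 8 \cdot 74798 = 598384$)
$u{\left(N \right)} = - 189 N$ ($u{\left(N \right)} = N - 190 N = - 189 N$)
$\left(329269 + W\right) \left(u{\left(-464 \right)} + 64670\right) = \left(329269 + 598384\right) \left(\left(-189\right) \left(-464\right) + 64670\right) = 927653 \left(87696 + 64670\right) = 927653 \cdot 152366 = 141342776998$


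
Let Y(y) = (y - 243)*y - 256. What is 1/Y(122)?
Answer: -1/15018 ≈ -6.6587e-5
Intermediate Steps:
Y(y) = -256 + y*(-243 + y) (Y(y) = (-243 + y)*y - 256 = y*(-243 + y) - 256 = -256 + y*(-243 + y))
1/Y(122) = 1/(-256 + 122² - 243*122) = 1/(-256 + 14884 - 29646) = 1/(-15018) = -1/15018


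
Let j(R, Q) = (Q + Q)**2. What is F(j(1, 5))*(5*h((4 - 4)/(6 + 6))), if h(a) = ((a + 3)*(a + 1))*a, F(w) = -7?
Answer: 0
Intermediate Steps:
j(R, Q) = 4*Q**2 (j(R, Q) = (2*Q)**2 = 4*Q**2)
h(a) = a*(1 + a)*(3 + a) (h(a) = ((3 + a)*(1 + a))*a = ((1 + a)*(3 + a))*a = a*(1 + a)*(3 + a))
F(j(1, 5))*(5*h((4 - 4)/(6 + 6))) = -35*((4 - 4)/(6 + 6))*(3 + ((4 - 4)/(6 + 6))**2 + 4*((4 - 4)/(6 + 6))) = -35*(0/12)*(3 + (0/12)**2 + 4*(0/12)) = -35*(0*(1/12))*(3 + (0*(1/12))**2 + 4*(0*(1/12))) = -35*0*(3 + 0**2 + 4*0) = -35*0*(3 + 0 + 0) = -35*0*3 = -35*0 = -7*0 = 0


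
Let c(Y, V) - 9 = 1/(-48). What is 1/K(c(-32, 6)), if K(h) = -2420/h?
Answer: -431/116160 ≈ -0.0037104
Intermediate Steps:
c(Y, V) = 431/48 (c(Y, V) = 9 + 1/(-48) = 9 - 1/48 = 431/48)
1/K(c(-32, 6)) = 1/(-2420/431/48) = 1/(-2420*48/431) = 1/(-116160/431) = -431/116160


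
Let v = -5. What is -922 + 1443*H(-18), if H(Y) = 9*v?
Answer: -65857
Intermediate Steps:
H(Y) = -45 (H(Y) = 9*(-5) = -45)
-922 + 1443*H(-18) = -922 + 1443*(-45) = -922 - 64935 = -65857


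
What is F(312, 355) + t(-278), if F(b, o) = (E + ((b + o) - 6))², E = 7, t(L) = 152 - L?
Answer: 446654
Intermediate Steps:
F(b, o) = (1 + b + o)² (F(b, o) = (7 + ((b + o) - 6))² = (7 + (-6 + b + o))² = (1 + b + o)²)
F(312, 355) + t(-278) = (1 + 312 + 355)² + (152 - 1*(-278)) = 668² + (152 + 278) = 446224 + 430 = 446654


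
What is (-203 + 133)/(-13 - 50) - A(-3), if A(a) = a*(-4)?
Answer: -98/9 ≈ -10.889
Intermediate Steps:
A(a) = -4*a
(-203 + 133)/(-13 - 50) - A(-3) = (-203 + 133)/(-13 - 50) - (-4)*(-3) = -70/(-63) - 1*12 = -70*(-1/63) - 12 = 10/9 - 12 = -98/9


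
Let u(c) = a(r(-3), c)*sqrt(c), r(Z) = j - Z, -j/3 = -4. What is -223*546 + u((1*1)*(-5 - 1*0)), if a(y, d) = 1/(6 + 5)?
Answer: -121758 + I*sqrt(5)/11 ≈ -1.2176e+5 + 0.20328*I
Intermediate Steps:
j = 12 (j = -3*(-4) = 12)
r(Z) = 12 - Z
a(y, d) = 1/11
u(c) = sqrt(c)/11
-223*546 + u((1*1)*(-5 - 1*0)) = -223*546 + sqrt((1*1)*(-5 - 1*0))/11 = -121758 + sqrt(1*(-5 + 0))/11 = -121758 + sqrt(1*(-5))/11 = -121758 + sqrt(-5)/11 = -121758 + (I*sqrt(5))/11 = -121758 + I*sqrt(5)/11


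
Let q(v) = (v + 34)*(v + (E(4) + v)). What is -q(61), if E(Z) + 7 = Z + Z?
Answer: -11685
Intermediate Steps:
E(Z) = -7 + 2*Z (E(Z) = -7 + (Z + Z) = -7 + 2*Z)
q(v) = (1 + 2*v)*(34 + v) (q(v) = (v + 34)*(v + ((-7 + 2*4) + v)) = (34 + v)*(v + ((-7 + 8) + v)) = (34 + v)*(v + (1 + v)) = (34 + v)*(1 + 2*v) = (1 + 2*v)*(34 + v))
-q(61) = -(34 + 2*61**2 + 69*61) = -(34 + 2*3721 + 4209) = -(34 + 7442 + 4209) = -1*11685 = -11685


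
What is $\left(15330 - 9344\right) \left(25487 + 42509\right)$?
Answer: $407024056$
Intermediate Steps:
$\left(15330 - 9344\right) \left(25487 + 42509\right) = 5986 \cdot 67996 = 407024056$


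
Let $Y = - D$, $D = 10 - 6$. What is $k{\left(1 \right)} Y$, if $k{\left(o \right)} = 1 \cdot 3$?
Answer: $-12$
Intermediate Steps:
$D = 4$
$Y = -4$ ($Y = \left(-1\right) 4 = -4$)
$k{\left(o \right)} = 3$
$k{\left(1 \right)} Y = 3 \left(-4\right) = -12$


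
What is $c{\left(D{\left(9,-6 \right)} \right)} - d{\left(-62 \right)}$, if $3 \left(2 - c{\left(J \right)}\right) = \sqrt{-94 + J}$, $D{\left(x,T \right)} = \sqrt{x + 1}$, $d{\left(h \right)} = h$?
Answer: $64 - \frac{\sqrt{-94 + \sqrt{10}}}{3} \approx 64.0 - 3.177 i$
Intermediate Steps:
$D{\left(x,T \right)} = \sqrt{1 + x}$
$c{\left(J \right)} = 2 - \frac{\sqrt{-94 + J}}{3}$
$c{\left(D{\left(9,-6 \right)} \right)} - d{\left(-62 \right)} = \left(2 - \frac{\sqrt{-94 + \sqrt{1 + 9}}}{3}\right) - -62 = \left(2 - \frac{\sqrt{-94 + \sqrt{10}}}{3}\right) + 62 = 64 - \frac{\sqrt{-94 + \sqrt{10}}}{3}$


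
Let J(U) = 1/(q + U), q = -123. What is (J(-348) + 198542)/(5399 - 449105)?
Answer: -93513281/208985526 ≈ -0.44746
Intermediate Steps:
J(U) = 1/(-123 + U)
(J(-348) + 198542)/(5399 - 449105) = (1/(-123 - 348) + 198542)/(5399 - 449105) = (1/(-471) + 198542)/(-443706) = (-1/471 + 198542)*(-1/443706) = (93513281/471)*(-1/443706) = -93513281/208985526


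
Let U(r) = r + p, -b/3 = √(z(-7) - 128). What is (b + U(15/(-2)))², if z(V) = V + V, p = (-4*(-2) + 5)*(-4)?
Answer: 9049/4 + 357*I*√142 ≈ 2262.3 + 4254.1*I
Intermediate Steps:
p = -52 (p = (8 + 5)*(-4) = 13*(-4) = -52)
z(V) = 2*V
b = -3*I*√142 (b = -3*√(2*(-7) - 128) = -3*√(-14 - 128) = -3*I*√142 ≈ -35.749*I)
U(r) = -52 + r (U(r) = r - 52 = -52 + r)
(b + U(15/(-2)))² = (-3*I*√142 + (-52 + 15/(-2)))² = (-3*I*√142 + (-52 + 15*(-½)))² = (-3*I*√142 + (-52 - 15/2))² = (-3*I*√142 - 119/2)² = (-119/2 - 3*I*√142)²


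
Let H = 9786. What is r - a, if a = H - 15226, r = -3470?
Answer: 1970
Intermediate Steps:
a = -5440 (a = 9786 - 15226 = -5440)
r - a = -3470 - 1*(-5440) = -3470 + 5440 = 1970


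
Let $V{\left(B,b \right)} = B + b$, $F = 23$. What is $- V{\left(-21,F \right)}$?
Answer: $-2$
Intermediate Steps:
$- V{\left(-21,F \right)} = - (-21 + 23) = \left(-1\right) 2 = -2$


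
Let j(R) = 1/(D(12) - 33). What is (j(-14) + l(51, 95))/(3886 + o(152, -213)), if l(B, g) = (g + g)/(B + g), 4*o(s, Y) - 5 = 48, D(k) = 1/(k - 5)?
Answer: 4742/14548535 ≈ 0.00032594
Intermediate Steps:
D(k) = 1/(-5 + k)
j(R) = -7/230 (j(R) = 1/(1/(-5 + 12) - 33) = 1/(1/7 - 33) = 1/(⅐ - 33) = 1/(-230/7) = -7/230)
o(s, Y) = 53/4 (o(s, Y) = 5/4 + (¼)*48 = 5/4 + 12 = 53/4)
l(B, g) = 2*g/(B + g) (l(B, g) = (2*g)/(B + g) = 2*g/(B + g))
(j(-14) + l(51, 95))/(3886 + o(152, -213)) = (-7/230 + 2*95/(51 + 95))/(3886 + 53/4) = (-7/230 + 2*95/146)/(15597/4) = (-7/230 + 2*95*(1/146))*(4/15597) = (-7/230 + 95/73)*(4/15597) = (21339/16790)*(4/15597) = 4742/14548535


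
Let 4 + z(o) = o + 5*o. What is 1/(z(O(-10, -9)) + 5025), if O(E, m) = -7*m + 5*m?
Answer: 1/5129 ≈ 0.00019497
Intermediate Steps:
O(E, m) = -2*m
z(o) = -4 + 6*o (z(o) = -4 + (o + 5*o) = -4 + 6*o)
1/(z(O(-10, -9)) + 5025) = 1/((-4 + 6*(-2*(-9))) + 5025) = 1/((-4 + 6*18) + 5025) = 1/((-4 + 108) + 5025) = 1/(104 + 5025) = 1/5129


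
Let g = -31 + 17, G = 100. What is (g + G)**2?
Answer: 7396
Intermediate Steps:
g = -14
(g + G)**2 = (-14 + 100)**2 = 86**2 = 7396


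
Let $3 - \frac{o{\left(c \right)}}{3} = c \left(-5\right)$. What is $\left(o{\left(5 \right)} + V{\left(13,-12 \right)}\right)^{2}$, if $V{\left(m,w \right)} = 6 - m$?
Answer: $5929$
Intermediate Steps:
$o{\left(c \right)} = 9 + 15 c$ ($o{\left(c \right)} = 9 - 3 c \left(-5\right) = 9 - 3 \left(- 5 c\right) = 9 + 15 c$)
$\left(o{\left(5 \right)} + V{\left(13,-12 \right)}\right)^{2} = \left(\left(9 + 15 \cdot 5\right) + \left(6 - 13\right)\right)^{2} = \left(\left(9 + 75\right) + \left(6 - 13\right)\right)^{2} = \left(84 - 7\right)^{2} = 77^{2} = 5929$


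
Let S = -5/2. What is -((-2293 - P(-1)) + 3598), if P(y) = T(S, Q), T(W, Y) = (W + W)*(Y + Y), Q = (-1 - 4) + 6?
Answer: -1315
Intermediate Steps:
Q = 1 (Q = -5 + 6 = 1)
S = -5/2 (S = -5*½ = -5/2 ≈ -2.5000)
T(W, Y) = 4*W*Y (T(W, Y) = (2*W)*(2*Y) = 4*W*Y)
P(y) = -10 (P(y) = 4*(-5/2)*1 = -10)
-((-2293 - P(-1)) + 3598) = -((-2293 - 1*(-10)) + 3598) = -((-2293 + 10) + 3598) = -(-2283 + 3598) = -1*1315 = -1315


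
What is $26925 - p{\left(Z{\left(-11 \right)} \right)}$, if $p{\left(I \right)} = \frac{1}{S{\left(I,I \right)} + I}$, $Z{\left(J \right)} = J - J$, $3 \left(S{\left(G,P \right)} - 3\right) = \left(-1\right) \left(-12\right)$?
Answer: $\frac{188474}{7} \approx 26925.0$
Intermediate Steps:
$S{\left(G,P \right)} = 7$ ($S{\left(G,P \right)} = 3 + \frac{\left(-1\right) \left(-12\right)}{3} = 3 + \frac{1}{3} \cdot 12 = 3 + 4 = 7$)
$Z{\left(J \right)} = 0$
$p{\left(I \right)} = \frac{1}{7 + I}$
$26925 - p{\left(Z{\left(-11 \right)} \right)} = 26925 - \frac{1}{7 + 0} = 26925 - \frac{1}{7} = \frac{188474}{7}$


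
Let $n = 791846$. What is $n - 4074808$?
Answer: $-3282962$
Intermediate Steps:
$n - 4074808 = 791846 - 4074808 = -3282962$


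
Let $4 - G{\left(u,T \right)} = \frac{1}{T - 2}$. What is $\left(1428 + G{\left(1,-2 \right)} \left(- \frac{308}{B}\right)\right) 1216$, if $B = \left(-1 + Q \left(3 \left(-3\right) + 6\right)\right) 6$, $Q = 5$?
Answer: $\frac{5259086}{3} \approx 1.753 \cdot 10^{6}$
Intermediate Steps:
$G{\left(u,T \right)} = 4 - \frac{1}{-2 + T}$ ($G{\left(u,T \right)} = 4 - \frac{1}{T - 2} = 4 - \frac{1}{-2 + T}$)
$B = -96$ ($B = \left(-1 + 5 \left(3 \left(-3\right) + 6\right)\right) 6 = \left(-1 + 5 \left(-9 + 6\right)\right) 6 = \left(-1 + 5 \left(-3\right)\right) 6 = \left(-1 - 15\right) 6 = \left(-16\right) 6 = -96$)
$\left(1428 + G{\left(1,-2 \right)} \left(- \frac{308}{B}\right)\right) 1216 = \left(1428 + \frac{-9 + 4 \left(-2\right)}{-2 - 2} \left(- \frac{308}{-96}\right)\right) 1216 = \left(1428 + \frac{-9 - 8}{-4} \left(\left(-308\right) \left(- \frac{1}{96}\right)\right)\right) 1216 = \left(1428 + \left(- \frac{1}{4}\right) \left(-17\right) \frac{77}{24}\right) 1216 = \left(1428 + \frac{17}{4} \cdot \frac{77}{24}\right) 1216 = \left(1428 + \frac{1309}{96}\right) 1216 = \frac{138397}{96} \cdot 1216 = \frac{5259086}{3}$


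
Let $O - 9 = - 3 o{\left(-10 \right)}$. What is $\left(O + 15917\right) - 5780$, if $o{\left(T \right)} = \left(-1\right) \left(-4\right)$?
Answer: $10134$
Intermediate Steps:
$o{\left(T \right)} = 4$
$O = -3$ ($O = 9 - 12 = -3$)
$\left(O + 15917\right) - 5780 = \left(-3 + 15917\right) - 5780 = 15914 - 5780 = 10134$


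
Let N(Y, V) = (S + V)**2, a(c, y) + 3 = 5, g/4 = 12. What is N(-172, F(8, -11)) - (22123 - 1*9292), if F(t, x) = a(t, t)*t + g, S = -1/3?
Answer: -78998/9 ≈ -8777.6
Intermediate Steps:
g = 48 (g = 4*12 = 48)
a(c, y) = 2 (a(c, y) = -3 + 5 = 2)
S = -1/3 (S = -1*1/3 = -1/3 ≈ -0.33333)
F(t, x) = 48 + 2*t (F(t, x) = 2*t + 48 = 48 + 2*t)
N(Y, V) = (-1/3 + V)**2
N(-172, F(8, -11)) - (22123 - 1*9292) = (-1 + 3*(48 + 2*8))**2/9 - (22123 - 1*9292) = (-1 + 3*(48 + 16))**2/9 - (22123 - 9292) = (-1 + 3*64)**2/9 - 1*12831 = (-1 + 192)**2/9 - 12831 = (1/9)*191**2 - 12831 = (1/9)*36481 - 12831 = 36481/9 - 12831 = -78998/9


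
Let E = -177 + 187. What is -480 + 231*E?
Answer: 1830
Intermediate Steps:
E = 10
-480 + 231*E = -480 + 231*10 = -480 + 2310 = 1830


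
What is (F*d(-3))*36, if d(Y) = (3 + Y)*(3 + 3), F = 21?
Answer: 0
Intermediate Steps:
d(Y) = 18 + 6*Y (d(Y) = (3 + Y)*6 = 18 + 6*Y)
(F*d(-3))*36 = (21*(18 + 6*(-3)))*36 = (21*(18 - 18))*36 = (21*0)*36 = 0*36 = 0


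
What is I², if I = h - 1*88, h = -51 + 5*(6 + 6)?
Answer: 6241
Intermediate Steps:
h = 9 (h = -51 + 5*12 = -51 + 60 = 9)
I = -79 (I = 9 - 1*88 = 9 - 88 = -79)
I² = (-79)² = 6241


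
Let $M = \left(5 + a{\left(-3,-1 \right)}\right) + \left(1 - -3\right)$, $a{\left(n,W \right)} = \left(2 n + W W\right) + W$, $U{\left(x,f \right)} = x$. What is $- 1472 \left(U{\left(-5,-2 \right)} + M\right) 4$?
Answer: $11776$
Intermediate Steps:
$a{\left(n,W \right)} = W + W^{2} + 2 n$ ($a{\left(n,W \right)} = \left(2 n + W^{2}\right) + W = \left(W^{2} + 2 n\right) + W = W + W^{2} + 2 n$)
$M = 3$ ($M = \left(5 + \left(-1 + \left(-1\right)^{2} + 2 \left(-3\right)\right)\right) + \left(1 - -3\right) = \left(5 - 6\right) + \left(1 + 3\right) = \left(5 - 6\right) + 4 = -1 + 4 = 3$)
$- 1472 \left(U{\left(-5,-2 \right)} + M\right) 4 = - 1472 \left(-5 + 3\right) 4 = - 1472 \left(\left(-2\right) 4\right) = \left(-1472\right) \left(-8\right) = 11776$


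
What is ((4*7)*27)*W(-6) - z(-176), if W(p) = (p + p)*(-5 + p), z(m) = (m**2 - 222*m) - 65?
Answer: 29809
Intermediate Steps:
z(m) = -65 + m**2 - 222*m
W(p) = 2*p*(-5 + p) (W(p) = (2*p)*(-5 + p) = 2*p*(-5 + p))
((4*7)*27)*W(-6) - z(-176) = ((4*7)*27)*(2*(-6)*(-5 - 6)) - (-65 + (-176)**2 - 222*(-176)) = (28*27)*(2*(-6)*(-11)) - (-65 + 30976 + 39072) = 756*132 - 1*69983 = 99792 - 69983 = 29809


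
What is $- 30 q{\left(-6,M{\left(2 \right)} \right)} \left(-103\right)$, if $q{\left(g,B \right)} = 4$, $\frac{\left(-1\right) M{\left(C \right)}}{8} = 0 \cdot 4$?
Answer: $12360$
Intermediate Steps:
$M{\left(C \right)} = 0$ ($M{\left(C \right)} = - 8 \cdot 0 \cdot 4 = \left(-8\right) 0 = 0$)
$- 30 q{\left(-6,M{\left(2 \right)} \right)} \left(-103\right) = \left(-30\right) 4 \left(-103\right) = \left(-120\right) \left(-103\right) = 12360$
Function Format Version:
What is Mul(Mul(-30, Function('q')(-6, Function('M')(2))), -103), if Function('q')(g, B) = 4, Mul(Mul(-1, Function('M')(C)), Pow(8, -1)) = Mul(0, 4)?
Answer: 12360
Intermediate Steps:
Function('M')(C) = 0 (Function('M')(C) = Mul(-8, Mul(0, 4)) = Mul(-8, 0) = 0)
Mul(Mul(-30, Function('q')(-6, Function('M')(2))), -103) = Mul(Mul(-30, 4), -103) = Mul(-120, -103) = 12360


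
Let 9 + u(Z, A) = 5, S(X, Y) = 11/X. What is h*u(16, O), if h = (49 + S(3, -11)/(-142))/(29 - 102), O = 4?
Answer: 41726/15549 ≈ 2.6835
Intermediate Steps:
u(Z, A) = -4 (u(Z, A) = -9 + 5 = -4)
h = -20863/31098 (h = (49 + (11/3)/(-142))/(29 - 102) = (49 + (11*(⅓))*(-1/142))/(-73) = (49 + (11/3)*(-1/142))*(-1/73) = (49 - 11/426)*(-1/73) = (20863/426)*(-1/73) = -20863/31098 ≈ -0.67088)
h*u(16, O) = -20863/31098*(-4) = 41726/15549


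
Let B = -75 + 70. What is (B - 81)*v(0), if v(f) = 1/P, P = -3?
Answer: 86/3 ≈ 28.667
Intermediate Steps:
B = -5
v(f) = -1/3 (v(f) = 1/(-3) = -1/3)
(B - 81)*v(0) = (-5 - 81)*(-1/3) = -86*(-1/3) = 86/3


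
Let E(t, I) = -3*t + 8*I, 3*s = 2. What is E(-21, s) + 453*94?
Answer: 127951/3 ≈ 42650.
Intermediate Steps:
s = ⅔ (s = (⅓)*2 = ⅔ ≈ 0.66667)
E(-21, s) + 453*94 = (-3*(-21) + 8*(⅔)) + 453*94 = (63 + 16/3) + 42582 = 205/3 + 42582 = 127951/3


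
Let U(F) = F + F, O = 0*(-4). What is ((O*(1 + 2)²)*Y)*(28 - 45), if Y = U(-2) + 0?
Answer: 0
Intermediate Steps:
O = 0
U(F) = 2*F
Y = -4 (Y = 2*(-2) + 0 = -4 + 0 = -4)
((O*(1 + 2)²)*Y)*(28 - 45) = ((0*(1 + 2)²)*(-4))*(28 - 45) = ((0*3²)*(-4))*(-17) = ((0*9)*(-4))*(-17) = (0*(-4))*(-17) = 0*(-17) = 0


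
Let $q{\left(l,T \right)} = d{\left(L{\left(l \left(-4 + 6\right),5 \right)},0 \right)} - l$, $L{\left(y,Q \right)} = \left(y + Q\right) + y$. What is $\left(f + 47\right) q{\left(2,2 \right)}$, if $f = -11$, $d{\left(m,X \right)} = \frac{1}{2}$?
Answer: $-54$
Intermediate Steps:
$L{\left(y,Q \right)} = Q + 2 y$ ($L{\left(y,Q \right)} = \left(Q + y\right) + y = Q + 2 y$)
$d{\left(m,X \right)} = \frac{1}{2}$
$q{\left(l,T \right)} = \frac{1}{2} - l$
$\left(f + 47\right) q{\left(2,2 \right)} = \left(-11 + 47\right) \left(\frac{1}{2} - 2\right) = 36 \left(\frac{1}{2} - 2\right) = 36 \left(- \frac{3}{2}\right) = -54$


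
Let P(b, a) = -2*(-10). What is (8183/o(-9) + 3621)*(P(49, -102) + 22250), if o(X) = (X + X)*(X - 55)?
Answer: 46539567625/576 ≈ 8.0798e+7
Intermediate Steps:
P(b, a) = 20
o(X) = 2*X*(-55 + X) (o(X) = (2*X)*(-55 + X) = 2*X*(-55 + X))
(8183/o(-9) + 3621)*(P(49, -102) + 22250) = (8183/((2*(-9)*(-55 - 9))) + 3621)*(20 + 22250) = (8183/((2*(-9)*(-64))) + 3621)*22270 = (8183/1152 + 3621)*22270 = (4179575/1152)*22270 = 46539567625/576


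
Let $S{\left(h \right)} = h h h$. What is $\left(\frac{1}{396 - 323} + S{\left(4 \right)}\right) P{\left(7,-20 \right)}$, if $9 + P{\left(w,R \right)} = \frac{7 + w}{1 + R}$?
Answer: $- \frac{864505}{1387} \approx -623.29$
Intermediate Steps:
$S{\left(h \right)} = h^{3}$ ($S{\left(h \right)} = h^{2} h = h^{3}$)
$P{\left(w,R \right)} = -9 + \frac{7 + w}{1 + R}$
$\left(\frac{1}{396 - 323} + S{\left(4 \right)}\right) P{\left(7,-20 \right)} = \left(\frac{1}{396 - 323} + 4^{3}\right) \frac{-2 + 7 - -180}{1 - 20} = \left(\frac{1}{73} + 64\right) \frac{-2 + 7 + 180}{-19} = \left(\frac{1}{73} + 64\right) \left(\left(- \frac{1}{19}\right) 185\right) = \frac{4673}{73} \left(- \frac{185}{19}\right) = - \frac{864505}{1387}$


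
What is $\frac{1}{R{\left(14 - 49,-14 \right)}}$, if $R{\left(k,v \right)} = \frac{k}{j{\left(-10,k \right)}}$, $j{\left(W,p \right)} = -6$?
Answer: $\frac{6}{35} \approx 0.17143$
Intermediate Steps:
$R{\left(k,v \right)} = - \frac{k}{6}$ ($R{\left(k,v \right)} = \frac{k}{-6} = k \left(- \frac{1}{6}\right) = - \frac{k}{6}$)
$\frac{1}{R{\left(14 - 49,-14 \right)}} = \frac{1}{\left(- \frac{1}{6}\right) \left(14 - 49\right)} = \frac{1}{\left(- \frac{1}{6}\right) \left(-35\right)} = \frac{1}{\frac{35}{6}} = \frac{6}{35}$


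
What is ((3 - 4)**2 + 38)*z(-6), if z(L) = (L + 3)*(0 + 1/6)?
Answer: -39/2 ≈ -19.500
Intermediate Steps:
z(L) = 1/2 + L/6 (z(L) = (3 + L)*(0 + 1/6) = (3 + L)*(1/6) = 1/2 + L/6)
((3 - 4)**2 + 38)*z(-6) = ((3 - 4)**2 + 38)*(1/2 + (1/6)*(-6)) = ((-1)**2 + 38)*(1/2 - 1) = (1 + 38)*(-1/2) = 39*(-1/2) = -39/2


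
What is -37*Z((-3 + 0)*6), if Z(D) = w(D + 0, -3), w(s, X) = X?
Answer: 111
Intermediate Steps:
Z(D) = -3
-37*Z((-3 + 0)*6) = -37*(-3) = 111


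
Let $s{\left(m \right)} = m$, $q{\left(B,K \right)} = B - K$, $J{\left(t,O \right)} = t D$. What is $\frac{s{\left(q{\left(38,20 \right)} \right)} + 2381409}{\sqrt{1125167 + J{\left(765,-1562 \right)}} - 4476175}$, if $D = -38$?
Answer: $- \frac{10659684001725}{20036141534528} - \frac{2381427 \sqrt{1096097}}{20036141534528} \approx -0.53215$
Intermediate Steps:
$J{\left(t,O \right)} = - 38 t$ ($J{\left(t,O \right)} = t \left(-38\right) = - 38 t$)
$\frac{s{\left(q{\left(38,20 \right)} \right)} + 2381409}{\sqrt{1125167 + J{\left(765,-1562 \right)}} - 4476175} = \frac{\left(38 - 20\right) + 2381409}{\sqrt{1125167 - 29070} - 4476175} = \frac{18 + 2381409}{\sqrt{1096097} - 4476175} = \frac{2381427}{-4476175 + \sqrt{1096097}}$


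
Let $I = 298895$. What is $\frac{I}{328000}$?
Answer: $\frac{59779}{65600} \approx 0.91127$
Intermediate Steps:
$\frac{I}{328000} = \frac{298895}{328000} = 298895 \cdot \frac{1}{328000} = \frac{59779}{65600}$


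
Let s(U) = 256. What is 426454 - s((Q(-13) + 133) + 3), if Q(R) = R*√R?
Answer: 426198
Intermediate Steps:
Q(R) = R^(3/2)
426454 - s((Q(-13) + 133) + 3) = 426454 - 1*256 = 426454 - 256 = 426198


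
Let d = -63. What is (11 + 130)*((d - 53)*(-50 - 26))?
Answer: 1243056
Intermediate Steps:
(11 + 130)*((d - 53)*(-50 - 26)) = (11 + 130)*((-63 - 53)*(-50 - 26)) = 141*(-116*(-76)) = 141*8816 = 1243056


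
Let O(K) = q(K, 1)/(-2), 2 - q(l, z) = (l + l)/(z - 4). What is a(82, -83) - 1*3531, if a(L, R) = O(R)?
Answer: -10513/3 ≈ -3504.3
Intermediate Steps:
q(l, z) = 2 - 2*l/(-4 + z) (q(l, z) = 2 - (l + l)/(z - 4) = 2 - 2*l/(-4 + z))
O(K) = -1 - K/3 (O(K) = (2*(-4 + 1 - K)/(-4 + 1))/(-2) = (2*(-3 - K)/(-3))*(-1/2) = (2*(-1/3)*(-3 - K))*(-1/2) = (2 + 2*K/3)*(-1/2) = -1 - K/3)
a(L, R) = -1 - R/3
a(82, -83) - 1*3531 = (-1 - 1/3*(-83)) - 1*3531 = (-1 + 83/3) - 3531 = 80/3 - 3531 = -10513/3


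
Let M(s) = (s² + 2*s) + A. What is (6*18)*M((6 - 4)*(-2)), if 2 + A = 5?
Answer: 1188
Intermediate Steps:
A = 3 (A = -2 + 5 = 3)
M(s) = 3 + s² + 2*s (M(s) = (s² + 2*s) + 3 = 3 + s² + 2*s)
(6*18)*M((6 - 4)*(-2)) = (6*18)*(3 + ((6 - 4)*(-2))² + 2*((6 - 4)*(-2))) = 108*(3 + (2*(-2))² + 2*(2*(-2))) = 108*(3 + (-4)² + 2*(-4)) = 108*(3 + 16 - 8) = 108*11 = 1188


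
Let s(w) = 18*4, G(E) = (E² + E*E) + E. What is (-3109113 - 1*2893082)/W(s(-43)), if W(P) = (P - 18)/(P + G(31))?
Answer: -450164625/2 ≈ -2.2508e+8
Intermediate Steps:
G(E) = E + 2*E² (G(E) = (E² + E²) + E = 2*E² + E = E + 2*E²)
s(w) = 72
W(P) = (-18 + P)/(1953 + P) (W(P) = (P - 18)/(P + 31*(1 + 2*31)) = (-18 + P)/(P + 31*(1 + 62)) = (-18 + P)/(P + 31*63) = (-18 + P)/(P + 1953) = (-18 + P)/(1953 + P))
(-3109113 - 1*2893082)/W(s(-43)) = (-3109113 - 1*2893082)/(((-18 + 72)/(1953 + 72))) = (-3109113 - 2893082)/((54/2025)) = -6002195/((1/2025)*54) = -6002195/2/75 = -6002195*75/2 = -450164625/2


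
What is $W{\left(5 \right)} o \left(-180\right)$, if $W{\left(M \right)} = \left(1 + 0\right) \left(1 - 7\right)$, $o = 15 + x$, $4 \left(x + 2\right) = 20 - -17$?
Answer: $24030$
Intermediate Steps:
$x = \frac{29}{4}$ ($x = -2 + \frac{20 - -17}{4} = -2 + \frac{20 + 17}{4} = -2 + \frac{1}{4} \cdot 37 = -2 + \frac{37}{4} = \frac{29}{4} \approx 7.25$)
$o = \frac{89}{4}$ ($o = 15 + \frac{29}{4} = \frac{89}{4} \approx 22.25$)
$W{\left(M \right)} = -6$ ($W{\left(M \right)} = 1 \left(-6\right) = -6$)
$W{\left(5 \right)} o \left(-180\right) = \left(-6\right) \frac{89}{4} \left(-180\right) = \left(- \frac{267}{2}\right) \left(-180\right) = 24030$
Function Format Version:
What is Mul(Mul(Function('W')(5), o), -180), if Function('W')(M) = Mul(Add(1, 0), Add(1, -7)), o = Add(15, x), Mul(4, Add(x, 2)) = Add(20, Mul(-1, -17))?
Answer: 24030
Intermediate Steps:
x = Rational(29, 4) (x = Add(-2, Mul(Rational(1, 4), Add(20, Mul(-1, -17)))) = Add(-2, Mul(Rational(1, 4), Add(20, 17))) = Add(-2, Mul(Rational(1, 4), 37)) = Add(-2, Rational(37, 4)) = Rational(29, 4) ≈ 7.2500)
o = Rational(89, 4) (o = Add(15, Rational(29, 4)) = Rational(89, 4) ≈ 22.250)
Function('W')(M) = -6 (Function('W')(M) = Mul(1, -6) = -6)
Mul(Mul(Function('W')(5), o), -180) = Mul(Mul(-6, Rational(89, 4)), -180) = Mul(Rational(-267, 2), -180) = 24030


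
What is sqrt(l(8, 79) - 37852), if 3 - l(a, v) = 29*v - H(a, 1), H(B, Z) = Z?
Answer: I*sqrt(40139) ≈ 200.35*I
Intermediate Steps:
l(a, v) = 4 - 29*v (l(a, v) = 3 - (29*v - 1*1) = 3 - (29*v - 1) = 3 - (-1 + 29*v) = 3 + (1 - 29*v) = 4 - 29*v)
sqrt(l(8, 79) - 37852) = sqrt((4 - 29*79) - 37852) = sqrt((4 - 2291) - 37852) = sqrt(-2287 - 37852) = sqrt(-40139) = I*sqrt(40139)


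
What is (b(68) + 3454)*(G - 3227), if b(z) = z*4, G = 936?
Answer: -8536266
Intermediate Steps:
b(z) = 4*z
(b(68) + 3454)*(G - 3227) = (4*68 + 3454)*(936 - 3227) = (272 + 3454)*(-2291) = 3726*(-2291) = -8536266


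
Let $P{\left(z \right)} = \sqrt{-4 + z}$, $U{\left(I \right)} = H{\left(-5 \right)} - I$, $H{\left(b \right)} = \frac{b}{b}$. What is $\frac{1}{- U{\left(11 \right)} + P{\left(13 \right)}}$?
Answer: $\frac{1}{13} \approx 0.076923$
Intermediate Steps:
$H{\left(b \right)} = 1$
$U{\left(I \right)} = 1 - I$
$\frac{1}{- U{\left(11 \right)} + P{\left(13 \right)}} = \frac{1}{- (1 - 11) + \sqrt{-4 + 13}} = \frac{1}{- (1 - 11) + \sqrt{9}} = \frac{1}{\left(-1\right) \left(-10\right) + 3} = \frac{1}{10 + 3} = \frac{1}{13}$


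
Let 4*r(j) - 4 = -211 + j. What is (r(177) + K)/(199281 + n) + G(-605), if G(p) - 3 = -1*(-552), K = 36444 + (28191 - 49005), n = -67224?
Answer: 48871505/88038 ≈ 555.12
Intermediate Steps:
r(j) = -207/4 + j/4 (r(j) = 1 + (-211 + j)/4 = 1 + (-211/4 + j/4) = -207/4 + j/4)
K = 15630 (K = 36444 - 20814 = 15630)
G(p) = 555 (G(p) = 3 - 1*(-552) = 3 + 552 = 555)
(r(177) + K)/(199281 + n) + G(-605) = ((-207/4 + (1/4)*177) + 15630)/(199281 - 67224) + 555 = ((-207/4 + 177/4) + 15630)/132057 + 555 = (-15/2 + 15630)*(1/132057) + 555 = (31245/2)*(1/132057) + 555 = 10415/88038 + 555 = 48871505/88038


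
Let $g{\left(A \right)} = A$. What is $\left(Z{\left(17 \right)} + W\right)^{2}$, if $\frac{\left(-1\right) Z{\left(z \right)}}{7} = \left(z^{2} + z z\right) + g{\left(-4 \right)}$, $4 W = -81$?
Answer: $\frac{260919409}{16} \approx 1.6307 \cdot 10^{7}$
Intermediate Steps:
$W = - \frac{81}{4}$ ($W = \frac{1}{4} \left(-81\right) = - \frac{81}{4} \approx -20.25$)
$Z{\left(z \right)} = 28 - 14 z^{2}$ ($Z{\left(z \right)} = - 7 \left(\left(z^{2} + z z\right) - 4\right) = - 7 \left(\left(z^{2} + z^{2}\right) - 4\right) = - 7 \left(2 z^{2} - 4\right) = - 7 \left(-4 + 2 z^{2}\right) = 28 - 14 z^{2}$)
$\left(Z{\left(17 \right)} + W\right)^{2} = \left(\left(28 - 14 \cdot 17^{2}\right) - \frac{81}{4}\right)^{2} = \left(\left(28 - 4046\right) - \frac{81}{4}\right)^{2} = \left(-4018 - \frac{81}{4}\right)^{2} = \left(- \frac{16153}{4}\right)^{2} = \frac{260919409}{16}$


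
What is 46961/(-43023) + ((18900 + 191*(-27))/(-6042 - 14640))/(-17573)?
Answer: -632116271491/579129075114 ≈ -1.0915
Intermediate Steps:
46961/(-43023) + ((18900 + 191*(-27))/(-6042 - 14640))/(-17573) = 46961*(-1/43023) + ((18900 - 5157)/(-20682))*(-1/17573) = -46961/43023 + (13743*(-1/20682))*(-1/17573) = -46961/43023 - 509/766*(-1/17573) = -46961/43023 + 509/13460918 = -632116271491/579129075114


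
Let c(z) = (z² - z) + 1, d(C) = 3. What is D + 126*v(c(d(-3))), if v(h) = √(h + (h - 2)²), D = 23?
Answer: 23 + 504*√2 ≈ 735.76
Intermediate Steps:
c(z) = 1 + z² - z
v(h) = √(h + (-2 + h)²)
D + 126*v(c(d(-3))) = 23 + 126*√((1 + 3² - 1*3) + (-2 + (1 + 3² - 1*3))²) = 23 + 126*√((1 + 9 - 3) + (-2 + (1 + 9 - 3))²) = 23 + 126*√(7 + (-2 + 7)²) = 23 + 126*√(7 + 5²) = 23 + 126*√(7 + 25) = 23 + 126*√32 = 23 + 126*(4*√2) = 23 + 504*√2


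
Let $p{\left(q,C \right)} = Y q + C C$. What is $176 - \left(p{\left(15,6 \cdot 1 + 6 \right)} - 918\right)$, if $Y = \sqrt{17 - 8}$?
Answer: $905$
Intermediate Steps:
$Y = 3$ ($Y = \sqrt{9} = 3$)
$p{\left(q,C \right)} = C^{2} + 3 q$ ($p{\left(q,C \right)} = 3 q + C C = 3 q + C^{2} = C^{2} + 3 q$)
$176 - \left(p{\left(15,6 \cdot 1 + 6 \right)} - 918\right) = 176 - \left(\left(\left(6 \cdot 1 + 6\right)^{2} + 3 \cdot 15\right) - 918\right) = 176 - \left(\left(\left(6 + 6\right)^{2} + 45\right) - 918\right) = 176 - \left(\left(12^{2} + 45\right) - 918\right) = 176 - \left(\left(144 + 45\right) - 918\right) = 176 - \left(189 - 918\right) = 176 - -729 = 176 + 729 = 905$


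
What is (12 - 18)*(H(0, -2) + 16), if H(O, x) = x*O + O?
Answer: -96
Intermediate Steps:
H(O, x) = O + O*x (H(O, x) = O*x + O = O + O*x)
(12 - 18)*(H(0, -2) + 16) = (12 - 18)*(0*(1 - 2) + 16) = -6*(0*(-1) + 16) = -6*(0 + 16) = -6*16 = -96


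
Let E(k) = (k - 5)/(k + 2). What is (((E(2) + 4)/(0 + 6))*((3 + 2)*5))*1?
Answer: 325/24 ≈ 13.542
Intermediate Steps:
E(k) = (-5 + k)/(2 + k)
(((E(2) + 4)/(0 + 6))*((3 + 2)*5))*1 = ((((-5 + 2)/(2 + 2) + 4)/(0 + 6))*((3 + 2)*5))*1 = (((-3/4 + 4)/6)*(5*5))*1 = ((((1/4)*(-3) + 4)*(1/6))*25)*1 = (((-3/4 + 4)*(1/6))*25)*1 = (((13/4)*(1/6))*25)*1 = ((13/24)*25)*1 = (325/24)*1 = 325/24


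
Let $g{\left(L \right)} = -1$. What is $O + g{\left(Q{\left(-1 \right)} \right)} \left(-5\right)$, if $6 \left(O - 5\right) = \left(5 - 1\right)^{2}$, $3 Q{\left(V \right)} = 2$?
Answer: $\frac{38}{3} \approx 12.667$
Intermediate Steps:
$Q{\left(V \right)} = \frac{2}{3}$ ($Q{\left(V \right)} = \frac{1}{3} \cdot 2 = \frac{2}{3}$)
$O = \frac{23}{3}$ ($O = 5 + \frac{\left(5 - 1\right)^{2}}{6} = 5 + \frac{4^{2}}{6} = 5 + \frac{1}{6} \cdot 16 = 5 + \frac{8}{3} = \frac{23}{3} \approx 7.6667$)
$O + g{\left(Q{\left(-1 \right)} \right)} \left(-5\right) = \frac{23}{3} - -5 = \frac{23}{3} + 5 = \frac{38}{3}$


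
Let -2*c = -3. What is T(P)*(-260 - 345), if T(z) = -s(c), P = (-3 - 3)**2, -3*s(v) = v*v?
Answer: -1815/4 ≈ -453.75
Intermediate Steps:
c = 3/2 (c = -1/2*(-3) = 3/2 ≈ 1.5000)
s(v) = -v**2/3 (s(v) = -v*v/3 = -v**2/3)
P = 36 (P = (-6)**2 = 36)
T(z) = 3/4 (T(z) = -(-1)*(3/2)**2/3 = -(-1)*9/(3*4) = -1*(-3/4) = 3/4)
T(P)*(-260 - 345) = 3*(-260 - 345)/4 = (3/4)*(-605) = -1815/4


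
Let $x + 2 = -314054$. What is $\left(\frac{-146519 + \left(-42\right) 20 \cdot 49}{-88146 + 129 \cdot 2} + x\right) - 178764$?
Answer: $- \frac{43312776481}{87888} \approx -4.9282 \cdot 10^{5}$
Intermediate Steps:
$x = -314056$ ($x = -2 - 314054 = -314056$)
$\left(\frac{-146519 + \left(-42\right) 20 \cdot 49}{-88146 + 129 \cdot 2} + x\right) - 178764 = \left(\frac{-146519 + \left(-42\right) 20 \cdot 49}{-88146 + 129 \cdot 2} - 314056\right) - 178764 = \left(\frac{-146519 - 41160}{-88146 + 258} - 314056\right) - 178764 = \left(\frac{-146519 - 41160}{-87888} - 314056\right) - 178764 = \left(\left(-187679\right) \left(- \frac{1}{87888}\right) - 314056\right) - 178764 = \left(\frac{187679}{87888} - 314056\right) - 178764 = - \frac{27601566049}{87888} - 178764 = - \frac{43312776481}{87888}$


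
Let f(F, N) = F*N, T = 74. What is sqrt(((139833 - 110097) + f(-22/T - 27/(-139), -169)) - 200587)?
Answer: I*sqrt(4518625003589)/5143 ≈ 413.32*I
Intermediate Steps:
sqrt(((139833 - 110097) + f(-22/T - 27/(-139), -169)) - 200587) = sqrt(((139833 - 110097) + (-22/74 - 27/(-139))*(-169)) - 200587) = sqrt((29736 + (-22*1/74 - 27*(-1/139))*(-169)) - 200587) = sqrt((29736 + (-11/37 + 27/139)*(-169)) - 200587) = sqrt((29736 - 530/5143*(-169)) - 200587) = sqrt((29736 + 89570/5143) - 200587) = sqrt(153021818/5143 - 200587) = sqrt(-878597123/5143) = I*sqrt(4518625003589)/5143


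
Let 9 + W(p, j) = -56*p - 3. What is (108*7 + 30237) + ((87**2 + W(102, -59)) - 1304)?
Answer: 31534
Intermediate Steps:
W(p, j) = -12 - 56*p (W(p, j) = -9 + (-56*p - 3) = -9 + (-3 - 56*p) = -12 - 56*p)
(108*7 + 30237) + ((87**2 + W(102, -59)) - 1304) = (108*7 + 30237) + ((87**2 + (-12 - 56*102)) - 1304) = (756 + 30237) + ((7569 + (-12 - 5712)) - 1304) = 30993 + ((7569 - 5724) - 1304) = 30993 + (1845 - 1304) = 30993 + 541 = 31534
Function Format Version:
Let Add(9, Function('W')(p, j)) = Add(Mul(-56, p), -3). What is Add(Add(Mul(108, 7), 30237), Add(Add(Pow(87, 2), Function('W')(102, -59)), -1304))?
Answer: 31534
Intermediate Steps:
Function('W')(p, j) = Add(-12, Mul(-56, p)) (Function('W')(p, j) = Add(-9, Add(Mul(-56, p), -3)) = Add(-9, Add(-3, Mul(-56, p))) = Add(-12, Mul(-56, p)))
Add(Add(Mul(108, 7), 30237), Add(Add(Pow(87, 2), Function('W')(102, -59)), -1304)) = Add(Add(Mul(108, 7), 30237), Add(Add(Pow(87, 2), Add(-12, Mul(-56, 102))), -1304)) = Add(Add(756, 30237), Add(Add(7569, Add(-12, -5712)), -1304)) = Add(30993, Add(Add(7569, -5724), -1304)) = Add(30993, Add(1845, -1304)) = Add(30993, 541) = 31534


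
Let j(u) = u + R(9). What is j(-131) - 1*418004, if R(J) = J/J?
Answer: -418134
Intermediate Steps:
R(J) = 1
j(u) = 1 + u (j(u) = u + 1 = 1 + u)
j(-131) - 1*418004 = (1 - 131) - 1*418004 = -130 - 418004 = -418134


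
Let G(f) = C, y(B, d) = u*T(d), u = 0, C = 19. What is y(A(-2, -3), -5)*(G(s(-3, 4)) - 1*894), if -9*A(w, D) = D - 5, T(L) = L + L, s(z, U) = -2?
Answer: 0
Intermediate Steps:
T(L) = 2*L
A(w, D) = 5/9 - D/9 (A(w, D) = -(D - 5)/9 = -(-5 + D)/9 = 5/9 - D/9)
y(B, d) = 0 (y(B, d) = 0*(2*d) = 0)
G(f) = 19
y(A(-2, -3), -5)*(G(s(-3, 4)) - 1*894) = 0*(19 - 1*894) = 0*(19 - 894) = 0*(-875) = 0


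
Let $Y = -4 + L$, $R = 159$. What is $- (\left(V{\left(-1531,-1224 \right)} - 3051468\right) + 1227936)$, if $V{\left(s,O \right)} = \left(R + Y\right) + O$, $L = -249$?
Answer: $1824850$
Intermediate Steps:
$Y = -253$ ($Y = -4 - 249 = -253$)
$V{\left(s,O \right)} = -94 + O$ ($V{\left(s,O \right)} = \left(159 - 253\right) + O = -94 + O$)
$- (\left(V{\left(-1531,-1224 \right)} - 3051468\right) + 1227936) = - (\left(\left(-94 - 1224\right) - 3051468\right) + 1227936) = - (\left(-1318 - 3051468\right) + 1227936) = - (-3052786 + 1227936) = \left(-1\right) \left(-1824850\right) = 1824850$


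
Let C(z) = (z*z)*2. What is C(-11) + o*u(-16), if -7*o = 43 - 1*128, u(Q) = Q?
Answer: 334/7 ≈ 47.714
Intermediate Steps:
o = 85/7 (o = -(43 - 1*128)/7 = -(43 - 128)/7 = -⅐*(-85) = 85/7 ≈ 12.143)
C(z) = 2*z² (C(z) = z²*2 = 2*z²)
C(-11) + o*u(-16) = 2*(-11)² + (85/7)*(-16) = 2*121 - 1360/7 = 242 - 1360/7 = 334/7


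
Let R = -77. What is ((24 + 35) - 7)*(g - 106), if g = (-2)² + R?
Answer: -9308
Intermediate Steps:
g = -73 (g = (-2)² - 77 = 4 - 77 = -73)
((24 + 35) - 7)*(g - 106) = ((24 + 35) - 7)*(-73 - 106) = (59 - 7)*(-179) = 52*(-179) = -9308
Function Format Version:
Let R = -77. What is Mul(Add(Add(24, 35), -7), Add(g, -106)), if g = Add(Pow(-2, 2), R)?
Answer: -9308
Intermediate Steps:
g = -73 (g = Add(Pow(-2, 2), -77) = Add(4, -77) = -73)
Mul(Add(Add(24, 35), -7), Add(g, -106)) = Mul(Add(Add(24, 35), -7), Add(-73, -106)) = Mul(Add(59, -7), -179) = Mul(52, -179) = -9308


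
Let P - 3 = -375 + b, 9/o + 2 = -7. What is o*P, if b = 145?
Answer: 227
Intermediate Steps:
o = -1 (o = 9/(-2 - 7) = 9/(-9) = 9*(-⅑) = -1)
P = -227 (P = 3 + (-375 + 145) = 3 - 230 = -227)
o*P = -1*(-227) = 227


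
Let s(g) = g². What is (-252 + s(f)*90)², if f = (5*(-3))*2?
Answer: 6520239504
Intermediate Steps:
f = -30 (f = -15*2 = -30)
(-252 + s(f)*90)² = (-252 + (-30)²*90)² = (-252 + 900*90)² = (-252 + 81000)² = 80748² = 6520239504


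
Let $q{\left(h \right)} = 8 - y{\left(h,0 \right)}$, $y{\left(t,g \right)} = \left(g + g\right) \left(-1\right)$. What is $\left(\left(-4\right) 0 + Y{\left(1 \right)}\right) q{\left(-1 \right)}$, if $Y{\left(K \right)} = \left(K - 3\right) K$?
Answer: $-16$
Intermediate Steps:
$y{\left(t,g \right)} = - 2 g$ ($y{\left(t,g \right)} = 2 g \left(-1\right) = - 2 g$)
$Y{\left(K \right)} = K \left(-3 + K\right)$ ($Y{\left(K \right)} = \left(-3 + K\right) K = K \left(-3 + K\right)$)
$q{\left(h \right)} = 8$ ($q{\left(h \right)} = 8 - \left(-2\right) 0 = 8 - 0 = 8 + 0 = 8$)
$\left(\left(-4\right) 0 + Y{\left(1 \right)}\right) q{\left(-1 \right)} = \left(\left(-4\right) 0 + 1 \left(-3 + 1\right)\right) 8 = \left(0 + 1 \left(-2\right)\right) 8 = \left(0 - 2\right) 8 = \left(-2\right) 8 = -16$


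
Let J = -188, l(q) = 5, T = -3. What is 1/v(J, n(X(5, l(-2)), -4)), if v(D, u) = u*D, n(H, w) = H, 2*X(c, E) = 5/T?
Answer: 3/470 ≈ 0.0063830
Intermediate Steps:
X(c, E) = -5/6 (X(c, E) = (5/(-3))/2 = (5*(-1/3))/2 = (1/2)*(-5/3) = -5/6)
v(D, u) = D*u
1/v(J, n(X(5, l(-2)), -4)) = 1/(-188*(-5/6)) = 1/(470/3) = 3/470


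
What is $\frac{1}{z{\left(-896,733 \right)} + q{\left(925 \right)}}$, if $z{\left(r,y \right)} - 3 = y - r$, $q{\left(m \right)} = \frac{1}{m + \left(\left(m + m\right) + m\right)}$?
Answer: $\frac{3700}{6038401} \approx 0.00061275$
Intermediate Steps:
$q{\left(m \right)} = \frac{1}{4 m}$ ($q{\left(m \right)} = \frac{1}{m + \left(2 m + m\right)} = \frac{1}{m + 3 m} = \frac{1}{4 m}$)
$z{\left(r,y \right)} = 3 + y - r$ ($z{\left(r,y \right)} = 3 - \left(r - y\right) = 3 + y - r$)
$\frac{1}{z{\left(-896,733 \right)} + q{\left(925 \right)}} = \frac{1}{\left(3 + 733 - -896\right) + \frac{1}{4 \cdot 925}} = \frac{1}{\left(3 + 733 + 896\right) + \frac{1}{4} \cdot \frac{1}{925}} = \frac{1}{1632 + \frac{1}{3700}} = \frac{1}{\frac{6038401}{3700}} = \frac{3700}{6038401}$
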